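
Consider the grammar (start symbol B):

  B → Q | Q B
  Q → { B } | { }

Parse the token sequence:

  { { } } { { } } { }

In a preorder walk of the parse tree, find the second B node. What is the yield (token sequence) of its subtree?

[B [Q { [B [Q { }]] }] [B [Q { [B [Q { }]] }] [B [Q { }]]]]

{ }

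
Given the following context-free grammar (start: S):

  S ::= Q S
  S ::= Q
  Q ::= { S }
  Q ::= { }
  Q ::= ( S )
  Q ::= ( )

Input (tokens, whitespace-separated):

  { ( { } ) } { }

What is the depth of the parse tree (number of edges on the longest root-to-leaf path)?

6

[S [Q { [S [Q ( [S [Q { }]] )]] }] [S [Q { }]]]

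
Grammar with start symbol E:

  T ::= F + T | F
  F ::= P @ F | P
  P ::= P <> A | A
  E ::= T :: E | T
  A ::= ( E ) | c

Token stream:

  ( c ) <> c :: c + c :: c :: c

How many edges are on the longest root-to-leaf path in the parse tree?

11

[E [T [F [P [P [A ( [E [T [F [P [A c]]]]] )]] <> [A c]]]] :: [E [T [F [P [A c]]] + [T [F [P [A c]]]]] :: [E [T [F [P [A c]]]] :: [E [T [F [P [A c]]]]]]]]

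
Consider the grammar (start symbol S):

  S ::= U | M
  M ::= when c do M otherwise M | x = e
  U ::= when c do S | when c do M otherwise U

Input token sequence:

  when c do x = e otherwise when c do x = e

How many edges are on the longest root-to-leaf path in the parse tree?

[S [U when c do [M x = e] otherwise [U when c do [S [M x = e]]]]]

5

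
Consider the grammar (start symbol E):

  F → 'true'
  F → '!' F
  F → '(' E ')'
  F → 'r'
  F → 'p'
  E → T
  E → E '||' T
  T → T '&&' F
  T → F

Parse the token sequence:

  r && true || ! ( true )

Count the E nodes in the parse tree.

[E [E [T [T [F r]] && [F true]]] || [T [F ! [F ( [E [T [F true]]] )]]]]

3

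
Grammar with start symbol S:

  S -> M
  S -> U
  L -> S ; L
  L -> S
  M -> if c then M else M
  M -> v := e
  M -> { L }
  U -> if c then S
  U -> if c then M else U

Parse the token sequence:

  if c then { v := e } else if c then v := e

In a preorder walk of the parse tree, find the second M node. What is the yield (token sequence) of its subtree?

v := e

[S [U if c then [M { [L [S [M v := e]]] }] else [U if c then [S [M v := e]]]]]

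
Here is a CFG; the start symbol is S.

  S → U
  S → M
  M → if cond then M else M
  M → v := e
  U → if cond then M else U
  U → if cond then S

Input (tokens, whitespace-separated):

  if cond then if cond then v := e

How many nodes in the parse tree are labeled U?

2

[S [U if cond then [S [U if cond then [S [M v := e]]]]]]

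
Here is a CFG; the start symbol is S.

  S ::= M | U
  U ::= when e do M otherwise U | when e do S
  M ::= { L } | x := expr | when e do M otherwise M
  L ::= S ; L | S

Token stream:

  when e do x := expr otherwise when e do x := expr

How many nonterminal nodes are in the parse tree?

6

[S [U when e do [M x := expr] otherwise [U when e do [S [M x := expr]]]]]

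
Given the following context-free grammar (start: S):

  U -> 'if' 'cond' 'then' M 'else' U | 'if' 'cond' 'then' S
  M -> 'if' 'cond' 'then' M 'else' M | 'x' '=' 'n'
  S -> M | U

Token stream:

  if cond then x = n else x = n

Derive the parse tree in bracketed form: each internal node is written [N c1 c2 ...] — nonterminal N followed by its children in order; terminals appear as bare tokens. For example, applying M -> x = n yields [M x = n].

S
M
if cond then M else M
if cond then x = n else M
if cond then x = n else x = n

[S [M if cond then [M x = n] else [M x = n]]]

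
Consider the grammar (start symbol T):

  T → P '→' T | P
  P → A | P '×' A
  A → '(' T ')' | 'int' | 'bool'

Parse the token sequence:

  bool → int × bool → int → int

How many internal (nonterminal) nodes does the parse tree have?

14

[T [P [A bool]] → [T [P [P [A int]] × [A bool]] → [T [P [A int]] → [T [P [A int]]]]]]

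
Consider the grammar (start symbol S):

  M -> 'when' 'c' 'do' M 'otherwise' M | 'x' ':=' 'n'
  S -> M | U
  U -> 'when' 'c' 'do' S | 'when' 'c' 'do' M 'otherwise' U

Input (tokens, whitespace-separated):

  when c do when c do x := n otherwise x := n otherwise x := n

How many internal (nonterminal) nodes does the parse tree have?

[S [M when c do [M when c do [M x := n] otherwise [M x := n]] otherwise [M x := n]]]

6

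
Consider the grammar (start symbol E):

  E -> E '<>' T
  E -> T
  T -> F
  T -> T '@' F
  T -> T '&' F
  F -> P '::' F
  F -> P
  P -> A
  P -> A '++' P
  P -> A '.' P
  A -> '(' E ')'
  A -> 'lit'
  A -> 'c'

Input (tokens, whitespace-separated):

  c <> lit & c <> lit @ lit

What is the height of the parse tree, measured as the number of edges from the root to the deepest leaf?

[E [E [E [T [F [P [A c]]]]] <> [T [T [F [P [A lit]]]] & [F [P [A c]]]]] <> [T [T [F [P [A lit]]]] @ [F [P [A lit]]]]]

7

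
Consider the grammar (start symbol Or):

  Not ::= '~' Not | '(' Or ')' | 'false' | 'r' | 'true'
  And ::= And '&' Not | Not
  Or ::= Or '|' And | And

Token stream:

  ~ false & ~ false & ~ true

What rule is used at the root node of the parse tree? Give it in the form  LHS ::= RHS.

[Or [And [And [And [Not ~ [Not false]]] & [Not ~ [Not false]]] & [Not ~ [Not true]]]]

Or ::= And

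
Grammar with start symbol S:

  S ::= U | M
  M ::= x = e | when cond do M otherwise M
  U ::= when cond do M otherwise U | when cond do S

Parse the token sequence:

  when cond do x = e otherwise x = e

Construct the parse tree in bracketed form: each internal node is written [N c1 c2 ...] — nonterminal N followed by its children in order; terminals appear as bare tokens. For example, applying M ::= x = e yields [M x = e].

S
M
when cond do M otherwise M
when cond do x = e otherwise M
when cond do x = e otherwise x = e

[S [M when cond do [M x = e] otherwise [M x = e]]]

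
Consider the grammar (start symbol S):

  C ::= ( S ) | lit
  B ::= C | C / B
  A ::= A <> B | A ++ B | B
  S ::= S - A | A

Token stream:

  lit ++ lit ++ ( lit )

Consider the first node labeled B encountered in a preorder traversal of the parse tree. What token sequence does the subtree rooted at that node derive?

[S [A [A [A [B [C lit]]] ++ [B [C lit]]] ++ [B [C ( [S [A [B [C lit]]]] )]]]]

lit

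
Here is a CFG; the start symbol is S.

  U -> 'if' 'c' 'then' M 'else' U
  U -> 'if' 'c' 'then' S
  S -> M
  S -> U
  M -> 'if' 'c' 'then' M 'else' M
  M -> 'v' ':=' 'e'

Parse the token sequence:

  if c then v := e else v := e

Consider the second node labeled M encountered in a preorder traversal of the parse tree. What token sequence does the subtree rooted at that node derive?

[S [M if c then [M v := e] else [M v := e]]]

v := e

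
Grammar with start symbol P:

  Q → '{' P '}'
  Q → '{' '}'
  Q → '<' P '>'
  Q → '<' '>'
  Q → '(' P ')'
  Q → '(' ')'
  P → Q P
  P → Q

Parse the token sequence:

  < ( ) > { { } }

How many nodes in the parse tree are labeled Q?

4

[P [Q < [P [Q ( )]] >] [P [Q { [P [Q { }]] }]]]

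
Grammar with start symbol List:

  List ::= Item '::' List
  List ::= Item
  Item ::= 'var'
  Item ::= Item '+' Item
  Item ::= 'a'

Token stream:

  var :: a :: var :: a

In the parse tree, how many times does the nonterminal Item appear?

[List [Item var] :: [List [Item a] :: [List [Item var] :: [List [Item a]]]]]

4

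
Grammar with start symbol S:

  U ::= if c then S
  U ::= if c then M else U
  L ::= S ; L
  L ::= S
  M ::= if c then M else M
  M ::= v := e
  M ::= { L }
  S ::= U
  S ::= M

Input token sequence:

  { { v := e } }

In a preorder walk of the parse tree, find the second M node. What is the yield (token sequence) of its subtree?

{ v := e }

[S [M { [L [S [M { [L [S [M v := e]]] }]]] }]]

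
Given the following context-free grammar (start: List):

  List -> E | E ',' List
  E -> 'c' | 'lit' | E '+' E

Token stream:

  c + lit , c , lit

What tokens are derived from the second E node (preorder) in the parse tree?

c

[List [E [E c] + [E lit]] , [List [E c] , [List [E lit]]]]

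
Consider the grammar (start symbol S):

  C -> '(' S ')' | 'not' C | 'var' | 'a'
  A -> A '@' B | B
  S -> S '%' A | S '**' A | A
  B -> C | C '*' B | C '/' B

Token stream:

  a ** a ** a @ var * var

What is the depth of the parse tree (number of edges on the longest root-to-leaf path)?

6

[S [S [S [A [B [C a]]]] ** [A [B [C a]]]] ** [A [A [B [C a]]] @ [B [C var] * [B [C var]]]]]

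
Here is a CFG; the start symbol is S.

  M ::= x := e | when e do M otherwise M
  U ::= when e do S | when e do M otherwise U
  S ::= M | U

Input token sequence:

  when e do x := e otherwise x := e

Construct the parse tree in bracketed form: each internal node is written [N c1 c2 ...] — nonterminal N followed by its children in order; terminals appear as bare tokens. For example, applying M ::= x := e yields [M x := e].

[S [M when e do [M x := e] otherwise [M x := e]]]

S
M
when e do M otherwise M
when e do x := e otherwise M
when e do x := e otherwise x := e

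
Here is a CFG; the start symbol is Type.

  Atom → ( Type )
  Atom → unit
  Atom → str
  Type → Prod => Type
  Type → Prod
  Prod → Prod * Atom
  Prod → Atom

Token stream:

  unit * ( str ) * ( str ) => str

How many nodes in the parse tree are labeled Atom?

[Type [Prod [Prod [Prod [Atom unit]] * [Atom ( [Type [Prod [Atom str]]] )]] * [Atom ( [Type [Prod [Atom str]]] )]] => [Type [Prod [Atom str]]]]

6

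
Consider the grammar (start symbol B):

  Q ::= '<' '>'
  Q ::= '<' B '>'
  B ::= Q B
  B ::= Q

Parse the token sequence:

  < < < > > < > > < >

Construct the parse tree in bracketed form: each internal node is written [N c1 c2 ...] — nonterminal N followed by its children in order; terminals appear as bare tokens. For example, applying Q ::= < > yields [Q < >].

B
Q B
< B > B
< Q B > B
< < B > B > B
< < Q > B > B
< < < > > B > B
< < < > > Q > B
< < < > > < > > B
< < < > > < > > Q
< < < > > < > > < >

[B [Q < [B [Q < [B [Q < >]] >] [B [Q < >]]] >] [B [Q < >]]]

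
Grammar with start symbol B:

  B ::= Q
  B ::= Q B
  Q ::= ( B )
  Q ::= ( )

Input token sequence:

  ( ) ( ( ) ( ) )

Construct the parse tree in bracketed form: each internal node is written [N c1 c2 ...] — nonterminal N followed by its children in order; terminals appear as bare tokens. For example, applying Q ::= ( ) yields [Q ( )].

B
Q B
( ) B
( ) Q
( ) ( B )
( ) ( Q B )
( ) ( ( ) B )
( ) ( ( ) Q )
( ) ( ( ) ( ) )

[B [Q ( )] [B [Q ( [B [Q ( )] [B [Q ( )]]] )]]]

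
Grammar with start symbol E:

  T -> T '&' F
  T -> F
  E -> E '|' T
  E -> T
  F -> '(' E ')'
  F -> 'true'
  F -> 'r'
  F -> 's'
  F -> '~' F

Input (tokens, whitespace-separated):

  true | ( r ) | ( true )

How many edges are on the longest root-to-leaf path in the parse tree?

7

[E [E [E [T [F true]]] | [T [F ( [E [T [F r]]] )]]] | [T [F ( [E [T [F true]]] )]]]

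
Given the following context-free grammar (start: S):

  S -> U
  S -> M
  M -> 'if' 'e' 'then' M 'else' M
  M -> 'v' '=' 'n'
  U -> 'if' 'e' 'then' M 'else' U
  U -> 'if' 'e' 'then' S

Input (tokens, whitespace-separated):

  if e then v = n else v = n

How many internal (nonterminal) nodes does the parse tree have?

[S [M if e then [M v = n] else [M v = n]]]

4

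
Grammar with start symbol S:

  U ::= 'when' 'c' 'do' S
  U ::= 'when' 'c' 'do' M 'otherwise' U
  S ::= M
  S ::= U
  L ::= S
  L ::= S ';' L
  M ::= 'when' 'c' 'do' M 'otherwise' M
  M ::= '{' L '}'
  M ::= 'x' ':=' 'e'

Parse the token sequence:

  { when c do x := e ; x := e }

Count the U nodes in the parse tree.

[S [M { [L [S [U when c do [S [M x := e]]]] ; [L [S [M x := e]]]] }]]

1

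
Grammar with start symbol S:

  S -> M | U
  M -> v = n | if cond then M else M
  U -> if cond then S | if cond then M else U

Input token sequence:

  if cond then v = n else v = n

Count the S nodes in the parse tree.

1

[S [M if cond then [M v = n] else [M v = n]]]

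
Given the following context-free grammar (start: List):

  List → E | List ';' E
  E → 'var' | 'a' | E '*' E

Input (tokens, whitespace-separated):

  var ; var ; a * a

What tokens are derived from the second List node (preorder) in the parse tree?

var ; var

[List [List [List [E var]] ; [E var]] ; [E [E a] * [E a]]]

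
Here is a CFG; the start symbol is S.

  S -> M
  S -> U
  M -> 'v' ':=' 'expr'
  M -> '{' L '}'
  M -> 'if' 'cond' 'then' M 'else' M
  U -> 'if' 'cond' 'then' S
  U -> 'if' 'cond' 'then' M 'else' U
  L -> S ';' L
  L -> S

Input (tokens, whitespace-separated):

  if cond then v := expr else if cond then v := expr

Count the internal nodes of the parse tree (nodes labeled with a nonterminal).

[S [U if cond then [M v := expr] else [U if cond then [S [M v := expr]]]]]

6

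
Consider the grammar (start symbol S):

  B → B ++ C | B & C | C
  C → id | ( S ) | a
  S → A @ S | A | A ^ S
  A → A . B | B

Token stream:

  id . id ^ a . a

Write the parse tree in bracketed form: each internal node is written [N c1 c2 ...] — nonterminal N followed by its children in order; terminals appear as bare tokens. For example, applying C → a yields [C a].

[S [A [A [B [C id]]] . [B [C id]]] ^ [S [A [A [B [C a]]] . [B [C a]]]]]

S
A ^ S
A . B ^ S
B . B ^ S
C . B ^ S
id . B ^ S
id . C ^ S
id . id ^ S
id . id ^ A
id . id ^ A . B
id . id ^ B . B
id . id ^ C . B
id . id ^ a . B
id . id ^ a . C
id . id ^ a . a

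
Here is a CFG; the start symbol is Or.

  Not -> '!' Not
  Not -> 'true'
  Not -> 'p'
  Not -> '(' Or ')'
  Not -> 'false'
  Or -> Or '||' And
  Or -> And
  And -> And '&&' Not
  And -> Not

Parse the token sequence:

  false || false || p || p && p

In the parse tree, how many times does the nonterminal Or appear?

4

[Or [Or [Or [Or [And [Not false]]] || [And [Not false]]] || [And [Not p]]] || [And [And [Not p]] && [Not p]]]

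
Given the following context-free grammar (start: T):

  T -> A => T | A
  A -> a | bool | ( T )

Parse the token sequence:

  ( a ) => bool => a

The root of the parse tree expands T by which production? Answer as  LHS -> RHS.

[T [A ( [T [A a]] )] => [T [A bool] => [T [A a]]]]

T -> A => T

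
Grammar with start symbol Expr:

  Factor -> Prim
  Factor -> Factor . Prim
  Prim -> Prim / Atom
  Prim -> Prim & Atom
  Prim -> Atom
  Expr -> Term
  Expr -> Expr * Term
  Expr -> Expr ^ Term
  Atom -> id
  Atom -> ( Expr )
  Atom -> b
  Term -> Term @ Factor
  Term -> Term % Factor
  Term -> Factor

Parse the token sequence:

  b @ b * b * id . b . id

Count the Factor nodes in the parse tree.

[Expr [Expr [Expr [Term [Term [Factor [Prim [Atom b]]]] @ [Factor [Prim [Atom b]]]]] * [Term [Factor [Prim [Atom b]]]]] * [Term [Factor [Factor [Factor [Prim [Atom id]]] . [Prim [Atom b]]] . [Prim [Atom id]]]]]

6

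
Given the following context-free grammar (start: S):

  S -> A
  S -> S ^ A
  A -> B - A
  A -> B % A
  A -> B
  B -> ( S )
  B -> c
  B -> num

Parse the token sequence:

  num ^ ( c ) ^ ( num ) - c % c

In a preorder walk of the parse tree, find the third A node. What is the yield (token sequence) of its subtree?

[S [S [S [A [B num]]] ^ [A [B ( [S [A [B c]]] )]]] ^ [A [B ( [S [A [B num]]] )] - [A [B c] % [A [B c]]]]]

c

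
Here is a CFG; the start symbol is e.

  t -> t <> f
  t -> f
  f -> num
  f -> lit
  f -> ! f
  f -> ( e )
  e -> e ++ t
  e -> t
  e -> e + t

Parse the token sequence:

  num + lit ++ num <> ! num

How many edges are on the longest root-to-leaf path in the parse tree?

5

[e [e [e [t [f num]]] + [t [f lit]]] ++ [t [t [f num]] <> [f ! [f num]]]]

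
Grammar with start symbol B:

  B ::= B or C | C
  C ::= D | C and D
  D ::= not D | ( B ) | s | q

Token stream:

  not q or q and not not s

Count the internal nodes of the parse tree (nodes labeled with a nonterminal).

11

[B [B [C [D not [D q]]]] or [C [C [D q]] and [D not [D not [D s]]]]]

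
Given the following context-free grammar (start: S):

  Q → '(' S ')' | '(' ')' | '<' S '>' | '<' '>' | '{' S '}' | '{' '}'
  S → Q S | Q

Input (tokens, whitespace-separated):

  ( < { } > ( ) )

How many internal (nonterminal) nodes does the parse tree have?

8

[S [Q ( [S [Q < [S [Q { }]] >] [S [Q ( )]]] )]]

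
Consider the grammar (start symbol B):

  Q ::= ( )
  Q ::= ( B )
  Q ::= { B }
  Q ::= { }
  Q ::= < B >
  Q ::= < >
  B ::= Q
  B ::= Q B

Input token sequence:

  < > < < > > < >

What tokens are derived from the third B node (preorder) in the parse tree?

[B [Q < >] [B [Q < [B [Q < >]] >] [B [Q < >]]]]

< >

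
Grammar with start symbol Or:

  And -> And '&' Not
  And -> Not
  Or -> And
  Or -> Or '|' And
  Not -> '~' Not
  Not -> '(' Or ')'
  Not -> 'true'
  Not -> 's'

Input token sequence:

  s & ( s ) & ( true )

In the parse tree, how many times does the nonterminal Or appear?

[Or [And [And [And [Not s]] & [Not ( [Or [And [Not s]]] )]] & [Not ( [Or [And [Not true]]] )]]]

3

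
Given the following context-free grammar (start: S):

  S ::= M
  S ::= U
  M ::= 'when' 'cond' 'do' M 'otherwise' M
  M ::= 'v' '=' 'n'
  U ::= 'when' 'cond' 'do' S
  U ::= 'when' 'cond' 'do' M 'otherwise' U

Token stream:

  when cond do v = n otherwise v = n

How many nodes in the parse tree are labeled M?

[S [M when cond do [M v = n] otherwise [M v = n]]]

3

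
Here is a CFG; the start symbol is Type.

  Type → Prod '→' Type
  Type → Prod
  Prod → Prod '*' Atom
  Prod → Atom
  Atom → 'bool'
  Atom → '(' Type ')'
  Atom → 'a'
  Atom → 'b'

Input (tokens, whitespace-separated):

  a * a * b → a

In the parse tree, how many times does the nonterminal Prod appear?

4

[Type [Prod [Prod [Prod [Atom a]] * [Atom a]] * [Atom b]] → [Type [Prod [Atom a]]]]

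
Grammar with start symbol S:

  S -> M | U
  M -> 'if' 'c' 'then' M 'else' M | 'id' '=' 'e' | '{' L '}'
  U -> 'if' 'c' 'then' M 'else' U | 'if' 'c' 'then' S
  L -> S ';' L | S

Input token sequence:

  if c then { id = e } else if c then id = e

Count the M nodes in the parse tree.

3

[S [U if c then [M { [L [S [M id = e]]] }] else [U if c then [S [M id = e]]]]]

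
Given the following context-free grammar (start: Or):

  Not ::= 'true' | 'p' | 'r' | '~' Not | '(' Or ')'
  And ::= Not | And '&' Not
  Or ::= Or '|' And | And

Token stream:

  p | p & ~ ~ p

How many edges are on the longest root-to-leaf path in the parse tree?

[Or [Or [And [Not p]]] | [And [And [Not p]] & [Not ~ [Not ~ [Not p]]]]]

5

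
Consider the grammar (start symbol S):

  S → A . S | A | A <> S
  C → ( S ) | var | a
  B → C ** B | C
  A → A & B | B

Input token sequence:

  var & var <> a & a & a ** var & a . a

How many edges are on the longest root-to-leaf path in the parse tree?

8

[S [A [A [B [C var]]] & [B [C var]]] <> [S [A [A [A [A [B [C a]]] & [B [C a]]] & [B [C a] ** [B [C var]]]] & [B [C a]]] . [S [A [B [C a]]]]]]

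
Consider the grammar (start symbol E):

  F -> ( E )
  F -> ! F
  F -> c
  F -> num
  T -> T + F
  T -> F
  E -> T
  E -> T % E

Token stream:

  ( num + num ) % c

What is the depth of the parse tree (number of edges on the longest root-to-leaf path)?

[E [T [F ( [E [T [T [F num]] + [F num]]] )]] % [E [T [F c]]]]

7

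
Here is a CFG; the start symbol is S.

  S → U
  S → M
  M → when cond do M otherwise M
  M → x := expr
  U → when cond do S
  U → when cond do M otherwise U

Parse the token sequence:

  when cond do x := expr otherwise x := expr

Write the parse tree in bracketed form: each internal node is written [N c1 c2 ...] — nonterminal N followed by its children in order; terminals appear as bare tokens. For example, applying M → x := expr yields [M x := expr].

S
M
when cond do M otherwise M
when cond do x := expr otherwise M
when cond do x := expr otherwise x := expr

[S [M when cond do [M x := expr] otherwise [M x := expr]]]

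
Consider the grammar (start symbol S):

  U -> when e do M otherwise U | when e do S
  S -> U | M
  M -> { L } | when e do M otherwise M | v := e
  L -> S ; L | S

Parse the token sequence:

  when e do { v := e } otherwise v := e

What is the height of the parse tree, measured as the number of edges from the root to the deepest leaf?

6

[S [M when e do [M { [L [S [M v := e]]] }] otherwise [M v := e]]]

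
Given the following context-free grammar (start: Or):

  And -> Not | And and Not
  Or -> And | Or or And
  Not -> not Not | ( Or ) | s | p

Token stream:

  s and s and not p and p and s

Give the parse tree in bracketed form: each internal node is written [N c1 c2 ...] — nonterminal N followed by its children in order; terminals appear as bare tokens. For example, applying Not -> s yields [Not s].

[Or [And [And [And [And [And [Not s]] and [Not s]] and [Not not [Not p]]] and [Not p]] and [Not s]]]

Or
And
And and Not
And and Not and Not
And and Not and Not and Not
And and Not and Not and Not and Not
Not and Not and Not and Not and Not
s and Not and Not and Not and Not
s and s and Not and Not and Not
s and s and not Not and Not and Not
s and s and not p and Not and Not
s and s and not p and p and Not
s and s and not p and p and s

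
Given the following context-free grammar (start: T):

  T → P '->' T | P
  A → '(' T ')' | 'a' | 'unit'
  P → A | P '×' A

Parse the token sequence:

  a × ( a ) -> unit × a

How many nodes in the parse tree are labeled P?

5

[T [P [P [A a]] × [A ( [T [P [A a]]] )]] -> [T [P [P [A unit]] × [A a]]]]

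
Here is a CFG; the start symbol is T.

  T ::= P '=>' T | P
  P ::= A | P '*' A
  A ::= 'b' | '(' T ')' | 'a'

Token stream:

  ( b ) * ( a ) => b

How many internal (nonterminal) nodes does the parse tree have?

14

[T [P [P [A ( [T [P [A b]]] )]] * [A ( [T [P [A a]]] )]] => [T [P [A b]]]]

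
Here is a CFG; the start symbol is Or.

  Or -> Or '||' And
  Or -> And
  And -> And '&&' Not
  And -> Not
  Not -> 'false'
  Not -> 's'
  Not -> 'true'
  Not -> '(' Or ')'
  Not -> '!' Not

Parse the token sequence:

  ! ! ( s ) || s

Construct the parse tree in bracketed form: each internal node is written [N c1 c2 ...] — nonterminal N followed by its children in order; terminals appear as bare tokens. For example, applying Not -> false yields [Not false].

[Or [Or [And [Not ! [Not ! [Not ( [Or [And [Not s]]] )]]]]] || [And [Not s]]]

Or
Or || And
And || And
Not || And
! Not || And
! ! Not || And
! ! ( Or ) || And
! ! ( And ) || And
! ! ( Not ) || And
! ! ( s ) || And
! ! ( s ) || Not
! ! ( s ) || s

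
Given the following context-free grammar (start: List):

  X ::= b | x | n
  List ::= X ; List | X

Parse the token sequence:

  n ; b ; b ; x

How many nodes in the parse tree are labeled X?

4

[List [X n] ; [List [X b] ; [List [X b] ; [List [X x]]]]]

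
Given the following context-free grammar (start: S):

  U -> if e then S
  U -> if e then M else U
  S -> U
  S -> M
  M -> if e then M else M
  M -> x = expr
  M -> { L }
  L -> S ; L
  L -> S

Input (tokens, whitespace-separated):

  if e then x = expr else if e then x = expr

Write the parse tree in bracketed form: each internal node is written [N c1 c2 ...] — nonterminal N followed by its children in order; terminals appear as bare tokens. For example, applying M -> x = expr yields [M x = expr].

S
U
if e then M else U
if e then x = expr else U
if e then x = expr else if e then S
if e then x = expr else if e then M
if e then x = expr else if e then x = expr

[S [U if e then [M x = expr] else [U if e then [S [M x = expr]]]]]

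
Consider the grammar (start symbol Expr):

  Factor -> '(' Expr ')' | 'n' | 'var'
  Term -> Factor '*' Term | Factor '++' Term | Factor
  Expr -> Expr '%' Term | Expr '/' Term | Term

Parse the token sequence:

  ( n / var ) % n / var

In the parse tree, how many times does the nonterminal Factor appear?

5

[Expr [Expr [Expr [Term [Factor ( [Expr [Expr [Term [Factor n]]] / [Term [Factor var]]] )]]] % [Term [Factor n]]] / [Term [Factor var]]]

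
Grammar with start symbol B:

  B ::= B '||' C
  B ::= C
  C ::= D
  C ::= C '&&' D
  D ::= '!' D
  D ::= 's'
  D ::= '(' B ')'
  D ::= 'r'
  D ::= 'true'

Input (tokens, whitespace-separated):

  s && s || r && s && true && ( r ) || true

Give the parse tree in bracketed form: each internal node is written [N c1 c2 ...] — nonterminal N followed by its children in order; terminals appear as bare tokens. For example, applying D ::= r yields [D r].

B
B || C
B || C || C
C || C || C
C && D || C || C
D && D || C || C
s && D || C || C
s && s || C || C
s && s || C && D || C
s && s || C && D && D || C
s && s || C && D && D && D || C
s && s || D && D && D && D || C
s && s || r && D && D && D || C
s && s || r && s && D && D || C
s && s || r && s && true && D || C
s && s || r && s && true && ( B ) || C
s && s || r && s && true && ( C ) || C
s && s || r && s && true && ( D ) || C
s && s || r && s && true && ( r ) || C
s && s || r && s && true && ( r ) || D
s && s || r && s && true && ( r ) || true

[B [B [B [C [C [D s]] && [D s]]] || [C [C [C [C [D r]] && [D s]] && [D true]] && [D ( [B [C [D r]]] )]]] || [C [D true]]]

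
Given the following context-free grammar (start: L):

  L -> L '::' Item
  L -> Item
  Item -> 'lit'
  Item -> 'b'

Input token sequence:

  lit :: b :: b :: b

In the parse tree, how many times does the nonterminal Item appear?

4

[L [L [L [L [Item lit]] :: [Item b]] :: [Item b]] :: [Item b]]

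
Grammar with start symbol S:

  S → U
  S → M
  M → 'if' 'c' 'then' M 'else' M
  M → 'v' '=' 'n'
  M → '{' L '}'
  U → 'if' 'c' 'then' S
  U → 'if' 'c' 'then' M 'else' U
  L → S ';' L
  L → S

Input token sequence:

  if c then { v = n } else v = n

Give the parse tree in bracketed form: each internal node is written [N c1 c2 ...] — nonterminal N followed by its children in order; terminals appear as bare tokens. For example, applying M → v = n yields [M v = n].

[S [M if c then [M { [L [S [M v = n]]] }] else [M v = n]]]

S
M
if c then M else M
if c then { L } else M
if c then { S } else M
if c then { M } else M
if c then { v = n } else M
if c then { v = n } else v = n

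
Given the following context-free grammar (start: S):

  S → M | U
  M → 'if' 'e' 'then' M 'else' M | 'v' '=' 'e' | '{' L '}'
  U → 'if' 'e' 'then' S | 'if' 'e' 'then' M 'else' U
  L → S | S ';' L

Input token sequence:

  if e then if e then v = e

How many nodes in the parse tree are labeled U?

[S [U if e then [S [U if e then [S [M v = e]]]]]]

2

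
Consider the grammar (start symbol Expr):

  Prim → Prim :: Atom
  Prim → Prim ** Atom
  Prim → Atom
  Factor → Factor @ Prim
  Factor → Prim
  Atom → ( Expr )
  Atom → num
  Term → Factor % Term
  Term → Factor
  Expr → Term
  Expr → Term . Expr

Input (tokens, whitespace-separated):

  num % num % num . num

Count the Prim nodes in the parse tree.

4

[Expr [Term [Factor [Prim [Atom num]]] % [Term [Factor [Prim [Atom num]]] % [Term [Factor [Prim [Atom num]]]]]] . [Expr [Term [Factor [Prim [Atom num]]]]]]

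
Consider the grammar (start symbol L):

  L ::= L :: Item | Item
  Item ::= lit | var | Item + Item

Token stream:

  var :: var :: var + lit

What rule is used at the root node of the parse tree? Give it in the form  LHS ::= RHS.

L ::= L :: Item

[L [L [L [Item var]] :: [Item var]] :: [Item [Item var] + [Item lit]]]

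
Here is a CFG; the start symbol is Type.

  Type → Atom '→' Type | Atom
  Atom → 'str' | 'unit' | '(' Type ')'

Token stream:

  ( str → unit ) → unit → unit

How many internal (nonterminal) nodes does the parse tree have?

[Type [Atom ( [Type [Atom str] → [Type [Atom unit]]] )] → [Type [Atom unit] → [Type [Atom unit]]]]

10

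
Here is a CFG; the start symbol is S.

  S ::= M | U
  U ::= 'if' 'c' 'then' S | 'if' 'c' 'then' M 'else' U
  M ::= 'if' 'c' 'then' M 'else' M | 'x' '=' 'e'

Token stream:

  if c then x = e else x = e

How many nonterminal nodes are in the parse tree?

[S [M if c then [M x = e] else [M x = e]]]

4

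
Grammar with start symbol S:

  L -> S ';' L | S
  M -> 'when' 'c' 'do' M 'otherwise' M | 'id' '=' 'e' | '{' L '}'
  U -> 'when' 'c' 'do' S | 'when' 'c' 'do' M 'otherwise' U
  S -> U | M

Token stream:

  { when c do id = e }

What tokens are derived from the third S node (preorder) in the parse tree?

[S [M { [L [S [U when c do [S [M id = e]]]]] }]]

id = e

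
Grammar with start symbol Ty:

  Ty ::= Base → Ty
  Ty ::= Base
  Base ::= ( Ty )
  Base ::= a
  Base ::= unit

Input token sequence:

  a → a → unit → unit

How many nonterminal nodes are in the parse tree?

[Ty [Base a] → [Ty [Base a] → [Ty [Base unit] → [Ty [Base unit]]]]]

8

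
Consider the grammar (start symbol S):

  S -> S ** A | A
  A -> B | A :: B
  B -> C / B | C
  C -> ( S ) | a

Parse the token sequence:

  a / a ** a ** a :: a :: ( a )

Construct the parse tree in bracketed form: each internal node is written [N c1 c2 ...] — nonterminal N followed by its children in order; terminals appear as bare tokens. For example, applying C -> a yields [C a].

[S [S [S [A [B [C a] / [B [C a]]]]] ** [A [B [C a]]]] ** [A [A [A [B [C a]]] :: [B [C a]]] :: [B [C ( [S [A [B [C a]]]] )]]]]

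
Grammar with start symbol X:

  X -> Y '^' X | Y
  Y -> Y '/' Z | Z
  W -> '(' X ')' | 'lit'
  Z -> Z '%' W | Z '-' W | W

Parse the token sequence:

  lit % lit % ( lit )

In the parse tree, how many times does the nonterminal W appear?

4

[X [Y [Z [Z [Z [W lit]] % [W lit]] % [W ( [X [Y [Z [W lit]]]] )]]]]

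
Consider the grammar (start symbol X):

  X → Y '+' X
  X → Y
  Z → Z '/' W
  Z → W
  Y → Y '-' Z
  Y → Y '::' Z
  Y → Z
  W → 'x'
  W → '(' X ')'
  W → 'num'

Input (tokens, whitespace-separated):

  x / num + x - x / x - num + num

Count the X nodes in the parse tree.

3

[X [Y [Z [Z [W x]] / [W num]]] + [X [Y [Y [Y [Z [W x]]] - [Z [Z [W x]] / [W x]]] - [Z [W num]]] + [X [Y [Z [W num]]]]]]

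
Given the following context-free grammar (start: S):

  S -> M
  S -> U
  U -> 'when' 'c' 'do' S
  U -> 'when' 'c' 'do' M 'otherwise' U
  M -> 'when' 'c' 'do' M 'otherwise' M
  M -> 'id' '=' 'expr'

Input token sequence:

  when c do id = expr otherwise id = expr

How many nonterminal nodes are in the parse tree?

4

[S [M when c do [M id = expr] otherwise [M id = expr]]]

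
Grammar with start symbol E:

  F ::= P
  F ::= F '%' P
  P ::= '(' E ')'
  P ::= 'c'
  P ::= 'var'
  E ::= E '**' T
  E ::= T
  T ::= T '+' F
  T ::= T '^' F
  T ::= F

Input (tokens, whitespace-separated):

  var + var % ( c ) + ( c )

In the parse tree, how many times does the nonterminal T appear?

5

[E [T [T [T [F [P var]]] + [F [F [P var]] % [P ( [E [T [F [P c]]]] )]]] + [F [P ( [E [T [F [P c]]]] )]]]]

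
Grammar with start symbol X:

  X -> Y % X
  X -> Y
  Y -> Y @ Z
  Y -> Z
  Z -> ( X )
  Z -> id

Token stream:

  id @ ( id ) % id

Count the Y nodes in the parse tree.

[X [Y [Y [Z id]] @ [Z ( [X [Y [Z id]]] )]] % [X [Y [Z id]]]]

4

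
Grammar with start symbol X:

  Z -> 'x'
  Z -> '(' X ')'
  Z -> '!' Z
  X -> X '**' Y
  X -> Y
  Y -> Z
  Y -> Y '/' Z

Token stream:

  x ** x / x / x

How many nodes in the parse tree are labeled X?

[X [X [Y [Z x]]] ** [Y [Y [Y [Z x]] / [Z x]] / [Z x]]]

2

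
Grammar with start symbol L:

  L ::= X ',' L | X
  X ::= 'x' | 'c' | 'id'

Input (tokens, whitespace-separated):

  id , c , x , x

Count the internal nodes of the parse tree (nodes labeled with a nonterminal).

[L [X id] , [L [X c] , [L [X x] , [L [X x]]]]]

8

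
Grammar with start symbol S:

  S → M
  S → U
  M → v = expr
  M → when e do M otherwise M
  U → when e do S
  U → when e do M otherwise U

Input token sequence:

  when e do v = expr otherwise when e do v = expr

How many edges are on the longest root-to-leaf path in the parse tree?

5

[S [U when e do [M v = expr] otherwise [U when e do [S [M v = expr]]]]]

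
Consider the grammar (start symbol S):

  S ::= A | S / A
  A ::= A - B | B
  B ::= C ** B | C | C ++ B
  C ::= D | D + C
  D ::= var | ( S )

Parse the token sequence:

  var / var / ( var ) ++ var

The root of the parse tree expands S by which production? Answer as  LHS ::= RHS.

S ::= S / A

[S [S [S [A [B [C [D var]]]]] / [A [B [C [D var]]]]] / [A [B [C [D ( [S [A [B [C [D var]]]]] )]] ++ [B [C [D var]]]]]]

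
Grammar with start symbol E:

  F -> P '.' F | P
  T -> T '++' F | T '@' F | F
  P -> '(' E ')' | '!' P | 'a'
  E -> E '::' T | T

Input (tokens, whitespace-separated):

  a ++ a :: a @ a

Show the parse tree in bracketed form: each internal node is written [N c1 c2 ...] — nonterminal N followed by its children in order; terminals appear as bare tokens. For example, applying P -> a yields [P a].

[E [E [T [T [F [P a]]] ++ [F [P a]]]] :: [T [T [F [P a]]] @ [F [P a]]]]

E
E :: T
T :: T
T ++ F :: T
F ++ F :: T
P ++ F :: T
a ++ F :: T
a ++ P :: T
a ++ a :: T
a ++ a :: T @ F
a ++ a :: F @ F
a ++ a :: P @ F
a ++ a :: a @ F
a ++ a :: a @ P
a ++ a :: a @ a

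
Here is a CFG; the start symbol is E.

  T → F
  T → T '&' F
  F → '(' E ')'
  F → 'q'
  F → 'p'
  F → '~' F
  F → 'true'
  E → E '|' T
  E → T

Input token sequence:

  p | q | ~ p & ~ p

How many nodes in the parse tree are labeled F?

[E [E [E [T [F p]]] | [T [F q]]] | [T [T [F ~ [F p]]] & [F ~ [F p]]]]

6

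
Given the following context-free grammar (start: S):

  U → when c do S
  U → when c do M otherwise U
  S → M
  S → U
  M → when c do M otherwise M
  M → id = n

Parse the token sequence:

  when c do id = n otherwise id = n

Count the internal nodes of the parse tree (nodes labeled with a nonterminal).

4

[S [M when c do [M id = n] otherwise [M id = n]]]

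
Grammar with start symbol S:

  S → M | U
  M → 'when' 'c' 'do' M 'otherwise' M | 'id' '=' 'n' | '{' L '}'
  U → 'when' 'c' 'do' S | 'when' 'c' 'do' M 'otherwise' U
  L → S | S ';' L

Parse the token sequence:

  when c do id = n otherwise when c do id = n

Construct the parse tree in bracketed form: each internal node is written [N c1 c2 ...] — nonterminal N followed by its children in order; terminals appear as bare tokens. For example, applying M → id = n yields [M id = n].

S
U
when c do M otherwise U
when c do id = n otherwise U
when c do id = n otherwise when c do S
when c do id = n otherwise when c do M
when c do id = n otherwise when c do id = n

[S [U when c do [M id = n] otherwise [U when c do [S [M id = n]]]]]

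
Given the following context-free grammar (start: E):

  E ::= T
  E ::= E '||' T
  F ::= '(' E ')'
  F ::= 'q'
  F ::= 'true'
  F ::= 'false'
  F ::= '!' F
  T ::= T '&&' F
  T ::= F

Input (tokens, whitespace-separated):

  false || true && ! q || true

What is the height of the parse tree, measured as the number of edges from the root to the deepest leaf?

[E [E [E [T [F false]]] || [T [T [F true]] && [F ! [F q]]]] || [T [F true]]]

5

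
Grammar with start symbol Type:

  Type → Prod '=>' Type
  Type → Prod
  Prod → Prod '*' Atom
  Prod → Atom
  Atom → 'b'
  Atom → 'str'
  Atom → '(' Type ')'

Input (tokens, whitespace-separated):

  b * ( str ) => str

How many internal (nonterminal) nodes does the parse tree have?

[Type [Prod [Prod [Atom b]] * [Atom ( [Type [Prod [Atom str]]] )]] => [Type [Prod [Atom str]]]]

11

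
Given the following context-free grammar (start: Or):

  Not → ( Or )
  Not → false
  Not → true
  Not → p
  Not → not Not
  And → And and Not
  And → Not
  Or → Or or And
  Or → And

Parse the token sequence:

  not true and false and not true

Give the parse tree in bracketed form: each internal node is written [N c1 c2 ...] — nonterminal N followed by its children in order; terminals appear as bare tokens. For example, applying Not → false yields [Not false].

Or
And
And and Not
And and Not and Not
Not and Not and Not
not Not and Not and Not
not true and Not and Not
not true and false and Not
not true and false and not Not
not true and false and not true

[Or [And [And [And [Not not [Not true]]] and [Not false]] and [Not not [Not true]]]]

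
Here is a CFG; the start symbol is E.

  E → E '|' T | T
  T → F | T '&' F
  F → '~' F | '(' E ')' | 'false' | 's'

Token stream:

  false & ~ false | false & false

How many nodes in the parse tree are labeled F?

[E [E [T [T [F false]] & [F ~ [F false]]]] | [T [T [F false]] & [F false]]]

5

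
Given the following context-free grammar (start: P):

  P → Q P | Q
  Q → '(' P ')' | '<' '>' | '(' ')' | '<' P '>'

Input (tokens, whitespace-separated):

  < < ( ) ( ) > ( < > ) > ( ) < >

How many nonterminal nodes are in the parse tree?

16

[P [Q < [P [Q < [P [Q ( )] [P [Q ( )]]] >] [P [Q ( [P [Q < >]] )]]] >] [P [Q ( )] [P [Q < >]]]]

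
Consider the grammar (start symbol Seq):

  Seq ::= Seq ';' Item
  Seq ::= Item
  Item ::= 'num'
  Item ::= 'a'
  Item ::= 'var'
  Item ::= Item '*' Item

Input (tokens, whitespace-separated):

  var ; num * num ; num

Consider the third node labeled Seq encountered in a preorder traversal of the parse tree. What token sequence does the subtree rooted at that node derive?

var

[Seq [Seq [Seq [Item var]] ; [Item [Item num] * [Item num]]] ; [Item num]]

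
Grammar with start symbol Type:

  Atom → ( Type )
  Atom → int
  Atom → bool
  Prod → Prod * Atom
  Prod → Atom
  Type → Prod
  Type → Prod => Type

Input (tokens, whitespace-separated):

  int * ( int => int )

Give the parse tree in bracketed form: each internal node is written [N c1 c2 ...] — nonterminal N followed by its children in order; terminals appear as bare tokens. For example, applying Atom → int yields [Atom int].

[Type [Prod [Prod [Atom int]] * [Atom ( [Type [Prod [Atom int]] => [Type [Prod [Atom int]]]] )]]]

Type
Prod
Prod * Atom
Atom * Atom
int * Atom
int * ( Type )
int * ( Prod => Type )
int * ( Atom => Type )
int * ( int => Type )
int * ( int => Prod )
int * ( int => Atom )
int * ( int => int )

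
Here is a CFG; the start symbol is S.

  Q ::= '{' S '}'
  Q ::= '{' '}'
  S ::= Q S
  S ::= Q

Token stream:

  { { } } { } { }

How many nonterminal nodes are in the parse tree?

[S [Q { [S [Q { }]] }] [S [Q { }] [S [Q { }]]]]

8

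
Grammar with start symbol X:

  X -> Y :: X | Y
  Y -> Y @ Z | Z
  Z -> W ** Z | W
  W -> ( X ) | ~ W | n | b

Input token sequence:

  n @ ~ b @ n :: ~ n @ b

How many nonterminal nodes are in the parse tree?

19

[X [Y [Y [Y [Z [W n]]] @ [Z [W ~ [W b]]]] @ [Z [W n]]] :: [X [Y [Y [Z [W ~ [W n]]]] @ [Z [W b]]]]]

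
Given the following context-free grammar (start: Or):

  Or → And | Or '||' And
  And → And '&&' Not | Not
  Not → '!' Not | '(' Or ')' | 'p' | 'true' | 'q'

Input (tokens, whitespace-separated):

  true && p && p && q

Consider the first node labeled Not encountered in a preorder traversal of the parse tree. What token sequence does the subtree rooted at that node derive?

[Or [And [And [And [And [Not true]] && [Not p]] && [Not p]] && [Not q]]]

true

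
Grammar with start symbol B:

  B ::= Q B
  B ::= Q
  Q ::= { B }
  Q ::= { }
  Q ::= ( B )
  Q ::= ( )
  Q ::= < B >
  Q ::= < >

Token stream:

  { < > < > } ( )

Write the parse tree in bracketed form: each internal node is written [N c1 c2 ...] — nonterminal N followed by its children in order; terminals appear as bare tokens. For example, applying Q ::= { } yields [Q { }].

B
Q B
{ B } B
{ Q B } B
{ < > B } B
{ < > Q } B
{ < > < > } B
{ < > < > } Q
{ < > < > } ( )

[B [Q { [B [Q < >] [B [Q < >]]] }] [B [Q ( )]]]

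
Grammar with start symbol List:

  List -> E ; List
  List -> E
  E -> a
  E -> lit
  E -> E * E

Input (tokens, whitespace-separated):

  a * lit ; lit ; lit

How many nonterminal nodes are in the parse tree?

8

[List [E [E a] * [E lit]] ; [List [E lit] ; [List [E lit]]]]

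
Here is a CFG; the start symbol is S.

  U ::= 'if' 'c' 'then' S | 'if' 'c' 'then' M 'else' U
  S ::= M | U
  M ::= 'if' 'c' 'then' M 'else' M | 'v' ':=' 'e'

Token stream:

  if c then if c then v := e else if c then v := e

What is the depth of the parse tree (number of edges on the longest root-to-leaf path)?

7

[S [U if c then [S [U if c then [M v := e] else [U if c then [S [M v := e]]]]]]]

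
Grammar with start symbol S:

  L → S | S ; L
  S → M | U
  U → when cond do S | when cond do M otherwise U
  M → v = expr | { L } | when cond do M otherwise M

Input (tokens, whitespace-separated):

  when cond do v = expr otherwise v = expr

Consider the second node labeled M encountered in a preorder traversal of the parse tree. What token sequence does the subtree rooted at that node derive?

v = expr

[S [M when cond do [M v = expr] otherwise [M v = expr]]]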